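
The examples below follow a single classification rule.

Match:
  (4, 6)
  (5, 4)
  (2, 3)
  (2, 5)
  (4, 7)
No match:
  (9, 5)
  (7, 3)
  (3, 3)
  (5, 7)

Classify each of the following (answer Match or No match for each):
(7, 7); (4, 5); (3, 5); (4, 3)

One predicate separates the groups cleanly: product is even.
No match: (7, 7), since 7·7 = 49.
Match: (4, 5), since 4·5 = 20.
No match: (3, 5), since 3·5 = 15.
Match: (4, 3), since 4·3 = 12.

No match, Match, No match, Match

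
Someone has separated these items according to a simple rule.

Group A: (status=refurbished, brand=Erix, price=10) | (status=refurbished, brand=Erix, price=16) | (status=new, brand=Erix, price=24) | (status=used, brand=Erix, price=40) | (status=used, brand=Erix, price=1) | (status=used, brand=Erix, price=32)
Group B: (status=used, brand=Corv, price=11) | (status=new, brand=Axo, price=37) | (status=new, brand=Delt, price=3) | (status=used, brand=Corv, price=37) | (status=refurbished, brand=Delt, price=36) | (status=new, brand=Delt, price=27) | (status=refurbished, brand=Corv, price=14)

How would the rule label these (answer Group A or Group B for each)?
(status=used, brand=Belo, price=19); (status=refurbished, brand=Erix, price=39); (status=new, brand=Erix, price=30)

Group B, Group A, Group A

Checking candidate rules against both groups, what survives is: brand is Erix.
(status=used, brand=Belo, price=19): Group B (brand is Belo).
(status=refurbished, brand=Erix, price=39): Group A (brand is Erix).
(status=new, brand=Erix, price=30): Group A (brand is Erix).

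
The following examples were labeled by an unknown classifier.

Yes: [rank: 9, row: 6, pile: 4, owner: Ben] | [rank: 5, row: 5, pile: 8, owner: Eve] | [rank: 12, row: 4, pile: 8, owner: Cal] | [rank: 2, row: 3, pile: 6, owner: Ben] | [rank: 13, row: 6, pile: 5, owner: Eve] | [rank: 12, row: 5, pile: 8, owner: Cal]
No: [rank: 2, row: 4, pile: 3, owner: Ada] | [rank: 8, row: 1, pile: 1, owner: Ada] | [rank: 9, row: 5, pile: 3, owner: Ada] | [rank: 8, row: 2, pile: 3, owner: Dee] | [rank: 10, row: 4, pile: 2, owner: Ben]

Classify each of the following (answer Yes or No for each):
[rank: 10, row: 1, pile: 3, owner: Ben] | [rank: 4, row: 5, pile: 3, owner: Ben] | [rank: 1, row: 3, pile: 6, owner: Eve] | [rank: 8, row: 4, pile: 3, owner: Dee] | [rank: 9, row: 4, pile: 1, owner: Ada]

No, No, Yes, No, No

'Yes' ⟺ pile ≥ 4.
[rank: 10, row: 1, pile: 3, owner: Ben] — pile = 3, hence No.
[rank: 4, row: 5, pile: 3, owner: Ben] — pile = 3, hence No.
[rank: 1, row: 3, pile: 6, owner: Eve] — pile = 6, hence Yes.
[rank: 8, row: 4, pile: 3, owner: Dee] — pile = 3, hence No.
[rank: 9, row: 4, pile: 1, owner: Ada] — pile = 1, hence No.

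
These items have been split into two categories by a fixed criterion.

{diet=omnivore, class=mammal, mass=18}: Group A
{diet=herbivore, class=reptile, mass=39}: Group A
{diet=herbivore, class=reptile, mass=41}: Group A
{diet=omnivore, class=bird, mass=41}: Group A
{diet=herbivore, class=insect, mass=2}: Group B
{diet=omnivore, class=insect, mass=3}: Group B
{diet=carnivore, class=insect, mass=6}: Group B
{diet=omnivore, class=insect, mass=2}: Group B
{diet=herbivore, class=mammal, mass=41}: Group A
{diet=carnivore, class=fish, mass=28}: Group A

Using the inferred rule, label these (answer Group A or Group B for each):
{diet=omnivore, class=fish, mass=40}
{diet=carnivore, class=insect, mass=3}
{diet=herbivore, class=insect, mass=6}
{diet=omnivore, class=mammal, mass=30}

'Group A' ⟺ mass ≥ 18.
{diet=omnivore, class=fish, mass=40}: mass = 40 — checks out, so Group A. {diet=carnivore, class=insect, mass=3}: mass = 3 — doesn't qualify, so Group B. {diet=herbivore, class=insect, mass=6}: mass = 6 — doesn't qualify, so Group B. {diet=omnivore, class=mammal, mass=30}: mass = 30 — checks out, so Group A.

Group A, Group B, Group B, Group A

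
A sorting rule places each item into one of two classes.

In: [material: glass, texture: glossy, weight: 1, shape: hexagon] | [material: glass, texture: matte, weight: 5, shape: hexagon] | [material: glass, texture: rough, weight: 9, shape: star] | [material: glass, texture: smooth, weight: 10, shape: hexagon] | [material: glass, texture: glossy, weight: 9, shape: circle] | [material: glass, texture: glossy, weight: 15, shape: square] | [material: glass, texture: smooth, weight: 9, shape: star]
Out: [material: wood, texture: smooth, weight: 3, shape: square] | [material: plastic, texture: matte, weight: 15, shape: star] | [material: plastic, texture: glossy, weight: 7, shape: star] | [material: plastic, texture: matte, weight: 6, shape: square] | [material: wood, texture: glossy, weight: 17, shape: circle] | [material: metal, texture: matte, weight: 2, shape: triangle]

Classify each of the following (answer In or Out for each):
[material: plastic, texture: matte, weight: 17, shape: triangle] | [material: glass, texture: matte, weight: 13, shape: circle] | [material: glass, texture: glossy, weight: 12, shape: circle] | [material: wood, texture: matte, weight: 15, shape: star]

The simplest hypothesis consistent with all the labels is: material is glass.
[material: plastic, texture: matte, weight: 17, shape: triangle] — material is plastic, hence Out.
[material: glass, texture: matte, weight: 13, shape: circle] — material is glass, hence In.
[material: glass, texture: glossy, weight: 12, shape: circle] — material is glass, hence In.
[material: wood, texture: matte, weight: 15, shape: star] — material is wood, hence Out.

Out, In, In, Out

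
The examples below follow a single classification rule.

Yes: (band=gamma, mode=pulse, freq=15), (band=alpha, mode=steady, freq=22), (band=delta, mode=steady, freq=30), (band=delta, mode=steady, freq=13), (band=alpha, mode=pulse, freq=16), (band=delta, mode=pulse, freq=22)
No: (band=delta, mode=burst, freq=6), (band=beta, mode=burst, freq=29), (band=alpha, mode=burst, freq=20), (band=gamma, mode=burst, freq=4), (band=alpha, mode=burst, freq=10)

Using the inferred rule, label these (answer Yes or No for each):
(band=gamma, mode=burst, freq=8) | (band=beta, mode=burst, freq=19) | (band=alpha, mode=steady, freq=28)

One predicate separates the groups cleanly: mode is not burst.
(band=gamma, mode=burst, freq=8) → mode is burst → No.
(band=beta, mode=burst, freq=19) → mode is burst → No.
(band=alpha, mode=steady, freq=28) → mode is steady → Yes.

No, No, Yes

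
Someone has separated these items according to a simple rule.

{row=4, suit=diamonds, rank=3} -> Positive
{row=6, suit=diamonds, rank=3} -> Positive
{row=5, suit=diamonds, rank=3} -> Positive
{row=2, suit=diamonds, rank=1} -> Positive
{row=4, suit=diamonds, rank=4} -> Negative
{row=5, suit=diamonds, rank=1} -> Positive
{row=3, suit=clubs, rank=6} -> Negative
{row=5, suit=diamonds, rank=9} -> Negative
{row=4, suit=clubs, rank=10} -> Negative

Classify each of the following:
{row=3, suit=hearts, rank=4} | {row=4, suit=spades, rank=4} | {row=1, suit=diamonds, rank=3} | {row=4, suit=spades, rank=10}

Negative, Negative, Positive, Negative

Every 'Positive' example satisfies: rank ≤ 3. None of the 'Negative' examples do.
{row=3, suit=hearts, rank=4}: rank = 4 — fails this test, so Negative. {row=4, suit=spades, rank=4}: rank = 4 — fails this test, so Negative. {row=1, suit=diamonds, rank=3}: rank = 3 — passes, so Positive. {row=4, suit=spades, rank=10}: rank = 10 — fails this test, so Negative.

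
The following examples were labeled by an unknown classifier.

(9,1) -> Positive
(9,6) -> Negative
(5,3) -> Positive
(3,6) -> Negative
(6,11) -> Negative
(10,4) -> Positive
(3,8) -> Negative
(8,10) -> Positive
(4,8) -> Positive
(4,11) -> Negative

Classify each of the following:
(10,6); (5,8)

Positive, Negative

The pattern is that an item is 'Positive' exactly when: sum is even.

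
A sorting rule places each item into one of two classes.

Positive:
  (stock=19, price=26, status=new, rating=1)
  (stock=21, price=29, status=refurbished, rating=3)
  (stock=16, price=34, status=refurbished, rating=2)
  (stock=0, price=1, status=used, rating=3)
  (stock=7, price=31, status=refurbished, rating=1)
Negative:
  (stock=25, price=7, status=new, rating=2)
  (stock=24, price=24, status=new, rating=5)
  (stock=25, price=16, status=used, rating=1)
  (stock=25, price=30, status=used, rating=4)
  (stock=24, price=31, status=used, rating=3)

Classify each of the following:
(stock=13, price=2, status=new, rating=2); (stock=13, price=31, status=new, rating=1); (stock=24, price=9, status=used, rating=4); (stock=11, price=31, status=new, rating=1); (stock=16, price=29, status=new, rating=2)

The pattern is that an item is 'Positive' exactly when: stock ≤ 21.
(stock=13, price=2, status=new, rating=2) — stock = 13, hence Positive.
(stock=13, price=31, status=new, rating=1) — stock = 13, hence Positive.
(stock=24, price=9, status=used, rating=4) — stock = 24, hence Negative.
(stock=11, price=31, status=new, rating=1) — stock = 11, hence Positive.
(stock=16, price=29, status=new, rating=2) — stock = 16, hence Positive.

Positive, Positive, Negative, Positive, Positive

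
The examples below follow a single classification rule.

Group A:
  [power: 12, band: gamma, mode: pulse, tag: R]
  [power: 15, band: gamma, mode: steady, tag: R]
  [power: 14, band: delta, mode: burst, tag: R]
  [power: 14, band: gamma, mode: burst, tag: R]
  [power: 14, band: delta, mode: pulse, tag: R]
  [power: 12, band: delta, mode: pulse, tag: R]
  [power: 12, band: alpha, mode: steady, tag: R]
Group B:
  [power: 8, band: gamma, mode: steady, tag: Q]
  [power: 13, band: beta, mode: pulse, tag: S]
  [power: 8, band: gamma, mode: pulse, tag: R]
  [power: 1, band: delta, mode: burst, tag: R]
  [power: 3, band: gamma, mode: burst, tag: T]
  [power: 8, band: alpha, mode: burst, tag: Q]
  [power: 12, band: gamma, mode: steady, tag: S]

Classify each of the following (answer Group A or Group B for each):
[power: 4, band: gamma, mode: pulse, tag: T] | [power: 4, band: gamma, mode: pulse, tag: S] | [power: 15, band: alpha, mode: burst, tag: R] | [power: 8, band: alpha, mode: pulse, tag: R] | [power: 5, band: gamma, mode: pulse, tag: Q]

'Group A' ⟺ tag is R AND power ≥ 12.
[power: 4, band: gamma, mode: pulse, tag: T] → tag is T, power = 4 → Group B.
[power: 4, band: gamma, mode: pulse, tag: S] → tag is S, power = 4 → Group B.
[power: 15, band: alpha, mode: burst, tag: R] → tag is R, power = 15 → Group A.
[power: 8, band: alpha, mode: pulse, tag: R] → tag is R, power = 8 → Group B.
[power: 5, band: gamma, mode: pulse, tag: Q] → tag is Q, power = 5 → Group B.

Group B, Group B, Group A, Group B, Group B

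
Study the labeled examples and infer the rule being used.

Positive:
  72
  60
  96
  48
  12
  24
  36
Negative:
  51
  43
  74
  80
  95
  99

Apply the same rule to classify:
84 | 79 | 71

Positive, Negative, Negative

Rule: multiple of 6. This holds for each 'Positive' example and fails for each 'Negative' one.
84: 84 = 6·14, satisfies this → Positive. 79: 79 = 6·13 + 1, doesn't match → Negative. 71: 71 = 6·11 + 5, doesn't match → Negative.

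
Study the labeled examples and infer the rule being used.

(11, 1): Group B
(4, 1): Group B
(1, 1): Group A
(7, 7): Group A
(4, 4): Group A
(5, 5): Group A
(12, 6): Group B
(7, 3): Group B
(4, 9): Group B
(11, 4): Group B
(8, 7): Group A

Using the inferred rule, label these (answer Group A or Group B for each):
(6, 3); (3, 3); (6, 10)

The common property of the 'Group A' items is: |first − second| ≤ 1. No 'Group B' item has it.

Group B, Group A, Group B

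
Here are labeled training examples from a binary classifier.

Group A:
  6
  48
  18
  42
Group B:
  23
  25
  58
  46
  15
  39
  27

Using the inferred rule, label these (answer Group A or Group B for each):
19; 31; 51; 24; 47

Group B, Group B, Group B, Group A, Group B

The classifier is using: multiple of 6.
Group B: 19, since 19 = 6·3 + 1. Group B: 31, since 31 = 6·5 + 1. Group B: 51, since 51 = 6·8 + 3. Group A: 24, since 24 = 6·4. Group B: 47, since 47 = 6·7 + 5.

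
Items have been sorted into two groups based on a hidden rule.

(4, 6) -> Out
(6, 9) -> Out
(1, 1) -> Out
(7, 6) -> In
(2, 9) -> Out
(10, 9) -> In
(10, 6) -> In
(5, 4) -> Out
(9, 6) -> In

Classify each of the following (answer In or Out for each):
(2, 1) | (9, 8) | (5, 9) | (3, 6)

Out, In, Out, Out

The common property of the 'In' items is: first ≥ 7. No 'Out' item has it.
(2, 1): first 2, fails the rule → Out. (9, 8): first 9, checks out → In. (5, 9): first 5, fails the rule → Out. (3, 6): first 3, fails the rule → Out.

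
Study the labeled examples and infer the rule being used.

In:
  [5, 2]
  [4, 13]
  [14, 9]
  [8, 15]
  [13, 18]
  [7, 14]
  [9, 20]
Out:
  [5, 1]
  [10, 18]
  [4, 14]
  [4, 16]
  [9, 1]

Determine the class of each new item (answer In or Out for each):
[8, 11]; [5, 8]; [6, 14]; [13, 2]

The distinguishing property — sum is odd — holds for all the 'In' cases and none of the 'Out' cases.
[8, 11] — 8+11 = 19, hence In.
[5, 8] — 5+8 = 13, hence In.
[6, 14] — 6+14 = 20, hence Out.
[13, 2] — 13+2 = 15, hence In.

In, In, Out, In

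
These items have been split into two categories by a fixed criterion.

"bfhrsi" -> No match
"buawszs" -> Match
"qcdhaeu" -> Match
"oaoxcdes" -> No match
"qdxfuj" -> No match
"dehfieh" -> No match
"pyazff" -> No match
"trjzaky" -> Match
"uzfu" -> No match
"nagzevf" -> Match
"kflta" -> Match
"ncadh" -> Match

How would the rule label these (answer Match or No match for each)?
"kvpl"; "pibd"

Every 'Match' example satisfies: odd length AND contains 'a'. None of the 'No match' examples do.

No match, No match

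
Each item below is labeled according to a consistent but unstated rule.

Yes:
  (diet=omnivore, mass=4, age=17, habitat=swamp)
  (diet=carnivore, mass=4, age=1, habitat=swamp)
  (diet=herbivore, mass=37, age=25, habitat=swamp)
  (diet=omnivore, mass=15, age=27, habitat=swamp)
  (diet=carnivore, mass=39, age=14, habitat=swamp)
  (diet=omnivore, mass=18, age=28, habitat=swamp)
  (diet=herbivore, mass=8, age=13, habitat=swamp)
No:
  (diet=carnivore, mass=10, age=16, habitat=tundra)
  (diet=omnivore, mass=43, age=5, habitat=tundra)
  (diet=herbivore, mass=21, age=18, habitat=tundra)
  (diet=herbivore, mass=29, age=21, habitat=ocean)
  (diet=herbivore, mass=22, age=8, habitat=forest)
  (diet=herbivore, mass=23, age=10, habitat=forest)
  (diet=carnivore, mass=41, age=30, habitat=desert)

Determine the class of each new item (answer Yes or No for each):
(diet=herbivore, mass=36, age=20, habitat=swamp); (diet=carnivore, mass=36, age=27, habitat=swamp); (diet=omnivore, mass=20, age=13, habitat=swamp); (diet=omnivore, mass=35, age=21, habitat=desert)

Yes, Yes, Yes, No

'Yes' ⟺ habitat is swamp.
(diet=herbivore, mass=36, age=20, habitat=swamp): habitat is swamp, has this property → Yes.
(diet=carnivore, mass=36, age=27, habitat=swamp): habitat is swamp, has this property → Yes.
(diet=omnivore, mass=20, age=13, habitat=swamp): habitat is swamp, has this property → Yes.
(diet=omnivore, mass=35, age=21, habitat=desert): habitat is desert, doesn't match → No.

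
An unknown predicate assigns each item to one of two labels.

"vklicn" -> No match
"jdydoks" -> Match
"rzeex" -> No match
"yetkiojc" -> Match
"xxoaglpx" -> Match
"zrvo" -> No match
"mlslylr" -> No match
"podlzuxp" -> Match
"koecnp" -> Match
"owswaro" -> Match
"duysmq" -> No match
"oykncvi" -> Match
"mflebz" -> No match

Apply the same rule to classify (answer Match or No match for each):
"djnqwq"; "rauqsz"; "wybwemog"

The simplest hypothesis consistent with all the labels is: length ≥ 5 AND contains 'o'.

No match, No match, Match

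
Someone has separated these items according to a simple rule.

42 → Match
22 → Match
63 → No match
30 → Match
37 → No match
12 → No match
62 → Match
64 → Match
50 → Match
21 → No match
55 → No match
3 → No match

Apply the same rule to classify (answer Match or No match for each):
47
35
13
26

The simplest hypothesis consistent with all the labels is: even AND at least 21.
47: 47 is odd, 47 ≥ 21 — does not satisfy this, so No match. 35: 35 is odd, 35 ≥ 21 — does not satisfy this, so No match. 13: 13 is odd, 13 < 21 — does not satisfy this, so No match. 26: 26 is even, 26 ≥ 21 — matches, so Match.

No match, No match, No match, Match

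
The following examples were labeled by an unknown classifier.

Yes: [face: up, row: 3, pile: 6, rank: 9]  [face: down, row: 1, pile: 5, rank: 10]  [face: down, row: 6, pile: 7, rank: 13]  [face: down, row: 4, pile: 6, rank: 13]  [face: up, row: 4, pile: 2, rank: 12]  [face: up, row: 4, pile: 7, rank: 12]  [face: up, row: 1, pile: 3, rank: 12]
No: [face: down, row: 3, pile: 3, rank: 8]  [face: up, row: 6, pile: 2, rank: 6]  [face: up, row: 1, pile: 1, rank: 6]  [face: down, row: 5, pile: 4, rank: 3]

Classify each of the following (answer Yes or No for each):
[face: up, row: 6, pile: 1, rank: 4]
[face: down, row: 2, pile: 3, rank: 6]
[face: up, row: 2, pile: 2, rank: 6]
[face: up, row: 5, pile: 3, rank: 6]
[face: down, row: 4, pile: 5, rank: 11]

The distinguishing property — rank ≥ 9 — holds for all the 'Yes' cases and none of the 'No' cases.
[face: up, row: 6, pile: 1, rank: 4]: No (rank = 4). [face: down, row: 2, pile: 3, rank: 6]: No (rank = 6). [face: up, row: 2, pile: 2, rank: 6]: No (rank = 6). [face: up, row: 5, pile: 3, rank: 6]: No (rank = 6). [face: down, row: 4, pile: 5, rank: 11]: Yes (rank = 11).

No, No, No, No, Yes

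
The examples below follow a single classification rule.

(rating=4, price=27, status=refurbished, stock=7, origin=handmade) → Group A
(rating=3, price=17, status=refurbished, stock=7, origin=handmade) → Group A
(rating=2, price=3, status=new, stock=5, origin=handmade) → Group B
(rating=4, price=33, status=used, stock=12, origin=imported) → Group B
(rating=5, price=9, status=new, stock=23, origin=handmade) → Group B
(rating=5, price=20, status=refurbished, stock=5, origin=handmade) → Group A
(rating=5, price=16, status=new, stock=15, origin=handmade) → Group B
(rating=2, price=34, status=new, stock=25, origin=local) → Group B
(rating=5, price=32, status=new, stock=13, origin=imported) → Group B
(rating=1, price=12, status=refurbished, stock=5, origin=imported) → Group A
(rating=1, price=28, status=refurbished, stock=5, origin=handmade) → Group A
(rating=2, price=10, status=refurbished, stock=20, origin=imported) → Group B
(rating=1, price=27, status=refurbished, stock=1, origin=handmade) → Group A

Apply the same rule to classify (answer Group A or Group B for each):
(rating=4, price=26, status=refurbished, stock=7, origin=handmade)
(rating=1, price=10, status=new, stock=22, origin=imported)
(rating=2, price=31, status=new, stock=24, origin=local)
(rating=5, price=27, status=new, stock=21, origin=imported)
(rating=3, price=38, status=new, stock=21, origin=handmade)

All 'Group A' examples share one property — status is refurbished AND stock ≤ 7 — and every 'Group B' example lacks it.
(rating=4, price=26, status=refurbished, stock=7, origin=handmade): status is refurbished, stock = 7 — matches, so Group A. (rating=1, price=10, status=new, stock=22, origin=imported): status is new, stock = 22 — doesn't match, so Group B. (rating=2, price=31, status=new, stock=24, origin=local): status is new, stock = 24 — doesn't match, so Group B. (rating=5, price=27, status=new, stock=21, origin=imported): status is new, stock = 21 — doesn't match, so Group B. (rating=3, price=38, status=new, stock=21, origin=handmade): status is new, stock = 21 — doesn't match, so Group B.

Group A, Group B, Group B, Group B, Group B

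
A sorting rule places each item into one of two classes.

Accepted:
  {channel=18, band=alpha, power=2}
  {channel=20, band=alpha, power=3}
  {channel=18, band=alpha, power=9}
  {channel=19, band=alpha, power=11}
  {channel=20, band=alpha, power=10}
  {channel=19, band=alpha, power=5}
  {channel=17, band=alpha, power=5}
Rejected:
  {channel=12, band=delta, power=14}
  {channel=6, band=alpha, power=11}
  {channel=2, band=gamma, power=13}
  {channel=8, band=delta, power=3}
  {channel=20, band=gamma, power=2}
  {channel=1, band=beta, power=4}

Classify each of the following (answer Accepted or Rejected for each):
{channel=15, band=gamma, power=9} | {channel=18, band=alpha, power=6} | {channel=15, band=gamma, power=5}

Rejected, Accepted, Rejected

The simplest hypothesis consistent with all the labels is: band is alpha AND channel ≥ 8.
{channel=15, band=gamma, power=9}: band is gamma, channel = 15, fails the rule → Rejected. {channel=18, band=alpha, power=6}: band is alpha, channel = 18, passes → Accepted. {channel=15, band=gamma, power=5}: band is gamma, channel = 15, fails the rule → Rejected.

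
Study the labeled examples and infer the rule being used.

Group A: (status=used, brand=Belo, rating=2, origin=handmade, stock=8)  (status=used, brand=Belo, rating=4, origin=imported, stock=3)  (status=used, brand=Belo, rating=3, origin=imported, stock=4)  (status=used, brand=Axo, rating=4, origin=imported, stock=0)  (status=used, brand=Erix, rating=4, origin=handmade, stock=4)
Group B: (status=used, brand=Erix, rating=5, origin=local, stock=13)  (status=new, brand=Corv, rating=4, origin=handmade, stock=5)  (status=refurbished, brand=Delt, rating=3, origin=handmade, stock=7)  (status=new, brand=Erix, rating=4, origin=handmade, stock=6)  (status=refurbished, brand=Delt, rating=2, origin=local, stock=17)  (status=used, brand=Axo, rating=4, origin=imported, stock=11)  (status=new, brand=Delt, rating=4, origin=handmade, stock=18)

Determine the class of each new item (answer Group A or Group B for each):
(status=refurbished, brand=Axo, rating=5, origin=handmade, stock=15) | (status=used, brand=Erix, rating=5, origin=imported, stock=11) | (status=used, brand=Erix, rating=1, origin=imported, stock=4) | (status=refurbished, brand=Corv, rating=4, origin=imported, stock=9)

A rule that fits every label: status is used AND stock ≤ 8 — true of each 'Group A' example, false of each 'Group B' one.

Group B, Group B, Group A, Group B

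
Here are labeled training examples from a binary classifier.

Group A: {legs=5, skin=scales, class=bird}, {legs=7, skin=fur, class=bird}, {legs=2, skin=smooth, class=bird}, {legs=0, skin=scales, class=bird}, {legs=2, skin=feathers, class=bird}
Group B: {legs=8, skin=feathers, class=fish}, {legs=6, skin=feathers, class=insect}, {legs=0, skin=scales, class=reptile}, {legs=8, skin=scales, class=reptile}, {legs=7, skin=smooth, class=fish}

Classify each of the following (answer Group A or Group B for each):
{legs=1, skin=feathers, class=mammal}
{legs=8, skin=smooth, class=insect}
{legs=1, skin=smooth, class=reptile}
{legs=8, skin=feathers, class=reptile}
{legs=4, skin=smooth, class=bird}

Group B, Group B, Group B, Group B, Group A

The classifier is using: class is bird.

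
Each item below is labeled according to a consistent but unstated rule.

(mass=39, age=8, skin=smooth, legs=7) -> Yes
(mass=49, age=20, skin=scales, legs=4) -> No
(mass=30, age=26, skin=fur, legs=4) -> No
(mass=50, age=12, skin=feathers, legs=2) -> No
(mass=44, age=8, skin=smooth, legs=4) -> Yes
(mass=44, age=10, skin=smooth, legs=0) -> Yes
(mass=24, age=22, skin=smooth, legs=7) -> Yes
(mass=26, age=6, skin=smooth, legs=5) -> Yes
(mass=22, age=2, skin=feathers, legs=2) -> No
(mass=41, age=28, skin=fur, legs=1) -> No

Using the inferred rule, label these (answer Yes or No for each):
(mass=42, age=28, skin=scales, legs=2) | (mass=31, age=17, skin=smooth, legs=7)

Comparing the two groups points to one rule — skin is smooth.
(mass=42, age=28, skin=scales, legs=2): skin is scales — does not pass, so No. (mass=31, age=17, skin=smooth, legs=7): skin is smooth — satisfies this, so Yes.

No, Yes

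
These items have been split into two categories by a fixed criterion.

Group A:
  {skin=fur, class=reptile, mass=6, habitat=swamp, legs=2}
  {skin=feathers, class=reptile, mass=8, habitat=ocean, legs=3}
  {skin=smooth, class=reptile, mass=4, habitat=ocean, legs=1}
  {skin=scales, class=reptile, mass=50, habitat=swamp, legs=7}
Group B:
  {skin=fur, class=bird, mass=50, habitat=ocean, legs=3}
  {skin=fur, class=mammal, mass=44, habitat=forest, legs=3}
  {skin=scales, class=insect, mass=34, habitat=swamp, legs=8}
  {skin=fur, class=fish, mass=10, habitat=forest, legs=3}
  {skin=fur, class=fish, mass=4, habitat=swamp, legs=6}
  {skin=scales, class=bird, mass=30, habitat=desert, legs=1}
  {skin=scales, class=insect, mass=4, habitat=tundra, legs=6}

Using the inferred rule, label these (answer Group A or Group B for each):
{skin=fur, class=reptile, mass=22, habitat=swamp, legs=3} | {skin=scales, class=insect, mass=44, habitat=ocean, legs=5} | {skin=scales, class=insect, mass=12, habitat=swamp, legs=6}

Group A, Group B, Group B

The rule appears to be: class is reptile.
{skin=fur, class=reptile, mass=22, habitat=swamp, legs=3}: class is reptile, matches → Group A.
{skin=scales, class=insect, mass=44, habitat=ocean, legs=5}: class is insect, lacks this property → Group B.
{skin=scales, class=insect, mass=12, habitat=swamp, legs=6}: class is insect, lacks this property → Group B.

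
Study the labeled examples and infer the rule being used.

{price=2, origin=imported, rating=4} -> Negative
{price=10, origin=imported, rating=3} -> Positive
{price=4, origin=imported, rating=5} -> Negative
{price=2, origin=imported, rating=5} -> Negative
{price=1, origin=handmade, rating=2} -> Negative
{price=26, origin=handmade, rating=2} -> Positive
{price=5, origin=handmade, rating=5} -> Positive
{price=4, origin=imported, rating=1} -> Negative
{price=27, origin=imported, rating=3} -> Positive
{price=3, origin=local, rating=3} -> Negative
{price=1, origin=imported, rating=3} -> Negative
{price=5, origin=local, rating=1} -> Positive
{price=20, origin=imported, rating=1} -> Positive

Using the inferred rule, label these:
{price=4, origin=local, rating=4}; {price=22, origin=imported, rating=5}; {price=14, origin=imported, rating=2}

Negative, Positive, Positive

Rule: price ≥ 5. This holds for each 'Positive' example and fails for each 'Negative' one.
{price=4, origin=local, rating=4} — price = 4, hence Negative. {price=22, origin=imported, rating=5} — price = 22, hence Positive. {price=14, origin=imported, rating=2} — price = 14, hence Positive.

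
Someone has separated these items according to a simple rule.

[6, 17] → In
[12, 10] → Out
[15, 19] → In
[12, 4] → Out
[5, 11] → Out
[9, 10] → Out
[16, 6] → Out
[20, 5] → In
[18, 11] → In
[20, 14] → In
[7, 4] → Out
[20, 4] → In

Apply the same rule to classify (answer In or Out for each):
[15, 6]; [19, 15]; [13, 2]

The simplest hypothesis consistent with all the labels is: sum ≥ 23.
[15, 6] — 15+6 = 21, hence Out. [19, 15] — 19+15 = 34, hence In. [13, 2] — 13+2 = 15, hence Out.

Out, In, Out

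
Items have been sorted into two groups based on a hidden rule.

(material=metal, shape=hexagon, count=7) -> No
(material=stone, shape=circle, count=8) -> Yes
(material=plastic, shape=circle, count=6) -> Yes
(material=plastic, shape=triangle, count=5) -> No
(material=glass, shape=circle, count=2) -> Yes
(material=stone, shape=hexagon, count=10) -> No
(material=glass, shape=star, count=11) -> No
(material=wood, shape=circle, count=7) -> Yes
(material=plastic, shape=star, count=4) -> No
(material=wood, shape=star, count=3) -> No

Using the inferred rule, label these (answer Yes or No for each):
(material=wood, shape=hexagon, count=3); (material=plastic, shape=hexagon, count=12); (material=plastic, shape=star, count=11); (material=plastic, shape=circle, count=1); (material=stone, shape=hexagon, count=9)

'Yes' ⟺ shape is circle.

No, No, No, Yes, No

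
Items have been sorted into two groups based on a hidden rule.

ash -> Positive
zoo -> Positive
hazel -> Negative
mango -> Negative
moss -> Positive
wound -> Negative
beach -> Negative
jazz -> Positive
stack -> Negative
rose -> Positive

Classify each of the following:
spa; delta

Positive, Negative

All 'Positive' examples share one property — length ≤ 4 — and every 'Negative' example lacks it.
spa: Positive (length 3).
delta: Negative (length 5).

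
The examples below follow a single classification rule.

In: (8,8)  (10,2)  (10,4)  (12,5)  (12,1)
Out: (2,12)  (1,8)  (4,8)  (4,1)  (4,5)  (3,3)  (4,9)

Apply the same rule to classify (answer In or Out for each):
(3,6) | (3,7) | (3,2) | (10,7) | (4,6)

Out, Out, Out, In, Out

'In' ⟺ first ≥ 5.
(3,6): first 3 — does not fit, so Out. (3,7): first 3 — does not fit, so Out. (3,2): first 3 — does not fit, so Out. (10,7): first 10 — checks out, so In. (4,6): first 4 — does not fit, so Out.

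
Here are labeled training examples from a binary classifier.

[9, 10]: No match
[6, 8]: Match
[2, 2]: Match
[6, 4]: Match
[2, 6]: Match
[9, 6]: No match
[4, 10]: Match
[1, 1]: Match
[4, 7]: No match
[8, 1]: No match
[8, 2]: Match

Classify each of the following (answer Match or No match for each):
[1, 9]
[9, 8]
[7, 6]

Match, No match, No match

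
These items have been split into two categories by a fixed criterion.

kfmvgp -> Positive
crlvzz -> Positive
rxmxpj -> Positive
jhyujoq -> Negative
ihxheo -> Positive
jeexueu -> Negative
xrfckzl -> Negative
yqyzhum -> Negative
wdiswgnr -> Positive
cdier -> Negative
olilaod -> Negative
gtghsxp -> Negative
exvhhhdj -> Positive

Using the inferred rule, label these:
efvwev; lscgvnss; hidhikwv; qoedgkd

The pattern is that an item is 'Positive' exactly when: even length.

Positive, Positive, Positive, Negative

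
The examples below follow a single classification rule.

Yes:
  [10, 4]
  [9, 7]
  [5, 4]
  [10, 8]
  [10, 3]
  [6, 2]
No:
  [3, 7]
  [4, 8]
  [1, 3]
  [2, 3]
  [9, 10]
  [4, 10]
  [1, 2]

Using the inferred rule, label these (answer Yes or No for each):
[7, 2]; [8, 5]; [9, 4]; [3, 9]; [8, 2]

All 'Yes' examples share one property — first > second — and every 'No' example lacks it.
Yes: [7, 2], since 7 > 2. Yes: [8, 5], since 8 > 5. Yes: [9, 4], since 9 > 4. No: [3, 9], since 3 < 9. Yes: [8, 2], since 8 > 2.

Yes, Yes, Yes, No, Yes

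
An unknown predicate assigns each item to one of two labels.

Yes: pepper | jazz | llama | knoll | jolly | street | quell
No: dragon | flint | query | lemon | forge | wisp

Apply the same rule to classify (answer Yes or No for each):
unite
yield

'Yes' ⟺ has a double letter.

No, No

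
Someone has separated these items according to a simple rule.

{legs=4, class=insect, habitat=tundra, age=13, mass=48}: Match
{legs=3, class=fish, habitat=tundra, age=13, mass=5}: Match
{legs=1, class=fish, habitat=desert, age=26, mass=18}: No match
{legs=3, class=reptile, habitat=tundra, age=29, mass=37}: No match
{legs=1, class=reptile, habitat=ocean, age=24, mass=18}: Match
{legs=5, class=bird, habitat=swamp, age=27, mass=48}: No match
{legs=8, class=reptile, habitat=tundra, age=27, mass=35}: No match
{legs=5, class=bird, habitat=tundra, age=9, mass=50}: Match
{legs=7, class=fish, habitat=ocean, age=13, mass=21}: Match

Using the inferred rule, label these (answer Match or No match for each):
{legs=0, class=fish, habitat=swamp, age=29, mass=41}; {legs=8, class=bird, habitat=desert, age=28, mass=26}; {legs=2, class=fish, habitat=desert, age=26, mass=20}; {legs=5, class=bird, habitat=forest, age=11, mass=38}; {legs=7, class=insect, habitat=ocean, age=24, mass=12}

Every 'Match' example satisfies: age ≤ 24. None of the 'No match' examples do.
{legs=0, class=fish, habitat=swamp, age=29, mass=41} → age = 29 → No match. {legs=8, class=bird, habitat=desert, age=28, mass=26} → age = 28 → No match. {legs=2, class=fish, habitat=desert, age=26, mass=20} → age = 26 → No match. {legs=5, class=bird, habitat=forest, age=11, mass=38} → age = 11 → Match. {legs=7, class=insect, habitat=ocean, age=24, mass=12} → age = 24 → Match.

No match, No match, No match, Match, Match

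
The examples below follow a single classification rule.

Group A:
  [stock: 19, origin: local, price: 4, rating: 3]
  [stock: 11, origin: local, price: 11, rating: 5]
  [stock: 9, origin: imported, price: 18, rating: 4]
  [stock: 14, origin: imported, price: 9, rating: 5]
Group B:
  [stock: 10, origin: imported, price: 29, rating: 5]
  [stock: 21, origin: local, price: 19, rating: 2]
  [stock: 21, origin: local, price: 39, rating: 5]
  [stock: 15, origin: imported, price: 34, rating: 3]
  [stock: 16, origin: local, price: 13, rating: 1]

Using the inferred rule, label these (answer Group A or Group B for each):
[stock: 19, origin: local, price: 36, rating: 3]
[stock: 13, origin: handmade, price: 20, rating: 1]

Group B, Group B

The distinguishing property — price ≤ 18 AND rating ≥ 2 — holds for all the 'Group A' cases and none of the 'Group B' cases.
[stock: 19, origin: local, price: 36, rating: 3]: price = 36, rating = 3, does not fit → Group B. [stock: 13, origin: handmade, price: 20, rating: 1]: price = 20, rating = 1, does not fit → Group B.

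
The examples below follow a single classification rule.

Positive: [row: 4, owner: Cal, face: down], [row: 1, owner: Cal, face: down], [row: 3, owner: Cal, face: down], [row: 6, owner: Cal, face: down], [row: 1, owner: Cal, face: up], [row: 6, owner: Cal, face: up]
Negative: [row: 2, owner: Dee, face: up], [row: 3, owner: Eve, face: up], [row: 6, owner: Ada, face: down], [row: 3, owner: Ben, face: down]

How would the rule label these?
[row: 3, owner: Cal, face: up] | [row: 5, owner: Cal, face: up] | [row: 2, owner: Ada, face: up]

Positive, Positive, Negative

The rule appears to be: owner is Cal.
[row: 3, owner: Cal, face: up]: Positive (owner is Cal).
[row: 5, owner: Cal, face: up]: Positive (owner is Cal).
[row: 2, owner: Ada, face: up]: Negative (owner is Ada).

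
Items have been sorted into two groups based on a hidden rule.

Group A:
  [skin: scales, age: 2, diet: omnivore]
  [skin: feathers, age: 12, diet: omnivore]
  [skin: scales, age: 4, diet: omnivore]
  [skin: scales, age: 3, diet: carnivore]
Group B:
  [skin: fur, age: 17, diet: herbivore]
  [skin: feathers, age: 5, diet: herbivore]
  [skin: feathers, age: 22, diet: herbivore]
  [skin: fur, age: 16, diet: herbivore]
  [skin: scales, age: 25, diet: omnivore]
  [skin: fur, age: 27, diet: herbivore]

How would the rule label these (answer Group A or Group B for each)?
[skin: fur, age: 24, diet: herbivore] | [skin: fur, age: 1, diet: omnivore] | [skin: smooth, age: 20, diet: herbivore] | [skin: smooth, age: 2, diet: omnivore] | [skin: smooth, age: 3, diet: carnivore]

Group B, Group A, Group B, Group A, Group A

The pattern is that an item is 'Group A' exactly when: age ≤ 4 OR age = 12.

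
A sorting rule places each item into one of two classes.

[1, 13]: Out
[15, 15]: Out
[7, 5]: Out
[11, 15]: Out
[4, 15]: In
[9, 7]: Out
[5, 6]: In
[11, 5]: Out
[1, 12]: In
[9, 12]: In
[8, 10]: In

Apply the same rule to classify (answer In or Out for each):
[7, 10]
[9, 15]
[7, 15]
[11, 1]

In, Out, Out, Out

All 'In' examples share one property — product is even — and every 'Out' example lacks it.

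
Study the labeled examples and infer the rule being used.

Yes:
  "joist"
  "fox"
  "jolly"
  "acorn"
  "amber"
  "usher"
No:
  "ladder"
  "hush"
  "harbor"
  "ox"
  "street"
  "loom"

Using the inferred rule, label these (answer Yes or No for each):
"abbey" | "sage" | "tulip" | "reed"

Yes, No, Yes, No

Every 'Yes' example satisfies: odd length. None of the 'No' examples do.
"abbey": Yes (length 5). "sage": No (length 4). "tulip": Yes (length 5). "reed": No (length 4).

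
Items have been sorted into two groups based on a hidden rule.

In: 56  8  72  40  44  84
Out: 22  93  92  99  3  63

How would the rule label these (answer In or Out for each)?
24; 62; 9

In, Out, Out

Every 'In' example satisfies: multiple of 4 AND at most 84. None of the 'Out' examples do.
24 → 24 = 4·6, 24 ≤ 84 → In.
62 → 62 = 4·15 + 2, 62 ≤ 84 → Out.
9 → 9 = 4·2 + 1, 9 ≤ 84 → Out.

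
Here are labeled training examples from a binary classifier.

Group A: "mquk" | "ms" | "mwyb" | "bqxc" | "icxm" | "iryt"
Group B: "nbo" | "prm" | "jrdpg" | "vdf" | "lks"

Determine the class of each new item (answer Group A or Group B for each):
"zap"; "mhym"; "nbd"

Group B, Group A, Group B

The distinguishing property — even length — holds for all the 'Group A' cases and none of the 'Group B' cases.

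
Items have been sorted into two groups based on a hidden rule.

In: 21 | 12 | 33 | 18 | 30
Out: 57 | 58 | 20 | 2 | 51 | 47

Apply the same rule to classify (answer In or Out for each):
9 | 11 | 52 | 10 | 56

The common property of the 'In' items is: multiple of 3 AND at most 33. No 'Out' item has it.
9 — 9 = 3·3, 9 ≤ 33, hence In.
11 — 11 = 3·3 + 2, 11 ≤ 33, hence Out.
52 — 52 = 3·17 + 1, 52 > 33, hence Out.
10 — 10 = 3·3 + 1, 10 ≤ 33, hence Out.
56 — 56 = 3·18 + 2, 56 > 33, hence Out.

In, Out, Out, Out, Out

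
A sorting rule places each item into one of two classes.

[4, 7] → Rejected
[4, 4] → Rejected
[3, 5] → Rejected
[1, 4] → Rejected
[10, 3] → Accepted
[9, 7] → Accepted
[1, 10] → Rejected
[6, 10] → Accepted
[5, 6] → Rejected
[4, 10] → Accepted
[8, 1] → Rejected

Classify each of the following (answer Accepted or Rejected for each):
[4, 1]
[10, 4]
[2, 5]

A rule that fits every label: sum ≥ 13 — true of each 'Accepted' example, false of each 'Rejected' one.
[4, 1] — 4+1 = 5, hence Rejected.
[10, 4] — 10+4 = 14, hence Accepted.
[2, 5] — 2+5 = 7, hence Rejected.

Rejected, Accepted, Rejected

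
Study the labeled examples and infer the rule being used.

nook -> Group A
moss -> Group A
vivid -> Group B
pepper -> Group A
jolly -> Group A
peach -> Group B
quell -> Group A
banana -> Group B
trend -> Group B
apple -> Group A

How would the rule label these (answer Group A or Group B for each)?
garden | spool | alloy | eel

Every 'Group A' example satisfies: has a double letter. None of the 'Group B' examples do.

Group B, Group A, Group A, Group A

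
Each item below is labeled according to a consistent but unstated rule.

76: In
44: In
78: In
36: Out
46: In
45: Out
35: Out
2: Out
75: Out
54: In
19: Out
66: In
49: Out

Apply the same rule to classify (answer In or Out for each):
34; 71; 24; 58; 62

Out, Out, Out, In, In

The common property of the 'In' items is: even AND at least 44. No 'Out' item has it.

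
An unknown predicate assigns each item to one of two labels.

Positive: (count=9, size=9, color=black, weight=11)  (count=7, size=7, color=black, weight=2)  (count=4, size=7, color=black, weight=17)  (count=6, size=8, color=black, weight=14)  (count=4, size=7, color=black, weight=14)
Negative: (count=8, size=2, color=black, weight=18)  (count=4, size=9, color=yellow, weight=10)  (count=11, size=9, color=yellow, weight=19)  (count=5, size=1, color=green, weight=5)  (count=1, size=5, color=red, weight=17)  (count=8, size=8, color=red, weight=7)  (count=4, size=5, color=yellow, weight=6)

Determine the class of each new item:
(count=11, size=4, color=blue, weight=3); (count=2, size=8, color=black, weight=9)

Negative, Positive

Rule: color is black AND size ≥ 5. This holds for each 'Positive' example and fails for each 'Negative' one.
(count=11, size=4, color=blue, weight=3) → color is blue, size = 4 → Negative.
(count=2, size=8, color=black, weight=9) → color is black, size = 8 → Positive.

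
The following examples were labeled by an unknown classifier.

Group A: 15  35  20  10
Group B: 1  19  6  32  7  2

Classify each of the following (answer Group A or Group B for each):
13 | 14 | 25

Group B, Group B, Group A

Every 'Group A' example satisfies: multiple of 5. None of the 'Group B' examples do.
13 → 13 = 5·2 + 3 → Group B.
14 → 14 = 5·2 + 4 → Group B.
25 → 25 = 5·5 → Group A.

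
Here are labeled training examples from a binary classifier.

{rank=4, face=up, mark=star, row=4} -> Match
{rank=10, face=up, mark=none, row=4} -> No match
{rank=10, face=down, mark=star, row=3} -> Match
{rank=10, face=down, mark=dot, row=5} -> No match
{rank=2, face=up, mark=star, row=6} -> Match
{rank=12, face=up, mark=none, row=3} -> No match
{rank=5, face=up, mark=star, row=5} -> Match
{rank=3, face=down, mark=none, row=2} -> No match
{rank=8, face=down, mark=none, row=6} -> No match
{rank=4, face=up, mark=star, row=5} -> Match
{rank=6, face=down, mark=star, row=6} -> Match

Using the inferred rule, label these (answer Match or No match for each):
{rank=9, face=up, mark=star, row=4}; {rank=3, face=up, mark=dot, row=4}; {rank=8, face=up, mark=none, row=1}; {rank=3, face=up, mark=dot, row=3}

Every 'Match' example satisfies: mark is star. None of the 'No match' examples do.

Match, No match, No match, No match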